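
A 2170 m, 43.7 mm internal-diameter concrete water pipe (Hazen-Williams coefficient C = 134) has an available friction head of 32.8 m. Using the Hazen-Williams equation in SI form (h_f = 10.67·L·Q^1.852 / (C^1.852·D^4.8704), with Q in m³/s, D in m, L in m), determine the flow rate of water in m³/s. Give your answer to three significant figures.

Q ≈ 0.00103 m³/s

Rearranging: Q = [h_f·C^1.852·D^4.8704 / (10.67·L)]^(1/1.852)
Q = [32.8·134^1.852·0.0437^4.8704 / (10.67·2170)]^0.540 = 0.001032 m³/s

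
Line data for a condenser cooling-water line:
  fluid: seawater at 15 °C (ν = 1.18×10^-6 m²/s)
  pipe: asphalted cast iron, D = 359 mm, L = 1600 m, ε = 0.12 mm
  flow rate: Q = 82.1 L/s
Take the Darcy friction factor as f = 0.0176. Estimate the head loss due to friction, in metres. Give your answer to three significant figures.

h_f ≈ 2.63 m

V = 4Q/(πD²) = 4·0.0821/(π·0.359²) = 0.8111 m/s
h_f = f(L/D)V²/(2g) = 0.01760·(1600/0.359)·0.8111²/(2·9.81) = 2.630 m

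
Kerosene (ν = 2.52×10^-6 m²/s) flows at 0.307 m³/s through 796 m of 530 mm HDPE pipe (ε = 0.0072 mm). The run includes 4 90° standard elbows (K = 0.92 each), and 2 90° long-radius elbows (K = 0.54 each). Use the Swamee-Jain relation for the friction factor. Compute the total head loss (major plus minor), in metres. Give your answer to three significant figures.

H_L ≈ 2.63 m

V = 4Q/(πD²) = 1.392 m/s; V²/2g = 0.09869 m
Re = 2.93×10^5, ε/D = 1.36×10^-5 → f = 0.01460 (Swamee-Jain)
Major: h_f = f(L/D)·V²/2g = 0.01460·1502·0.09869 = 2.164 m
Minor: ΣK = 4.76; h_m = ΣK·V²/2g = 0.4698 m
Total H_L = 2.164 + 0.4698 = 2.634 m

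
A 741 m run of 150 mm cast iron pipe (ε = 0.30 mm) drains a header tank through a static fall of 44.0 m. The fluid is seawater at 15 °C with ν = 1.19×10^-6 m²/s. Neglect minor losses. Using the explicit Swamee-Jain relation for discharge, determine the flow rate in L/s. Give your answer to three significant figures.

Swamee-Jain (Type II): Q = -0.965·√(gD⁵h_f/L)·ln[ε/(3.7D) + √(3.17ν²L/(gD³h_f))]
√(gD⁵h_f/L) = √(9.81·0.150⁵·44.0/741) = 0.006651
ε/(3.7D) = 5.41×10^-4; √(3.17ν²L/(gD³h_f)) = 4.78×10^-5
Q = -0.965·0.006651·ln(5.883×10^-4) = 0.04774 m³/s
Check: V = 2.70 m/s, Re = 3.41×10^5, f = 0.02409, h_f = 44.3 m ≈ 44.0 m ✓

Q ≈ 47.7 L/s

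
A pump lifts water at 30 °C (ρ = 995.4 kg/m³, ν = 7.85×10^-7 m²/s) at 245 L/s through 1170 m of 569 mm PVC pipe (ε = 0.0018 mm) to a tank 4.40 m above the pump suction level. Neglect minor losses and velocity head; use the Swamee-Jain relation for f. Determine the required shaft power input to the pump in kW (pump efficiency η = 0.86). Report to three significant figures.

V = 4Q/(πD²) = 0.9635 m/s; Re = 6.98×10^5; ε/D = 3.16×10^-6; f = 0.01241
h_f = f(L/D)V²/2g = 1.207 m
Total head H = z + h_f = 4.40 + 1.207 = 5.607 m
P_hyd = ρgQH = 995.4·9.81·0.245·5.607 = 13.41 kW
P_shaft = P_hyd/η = 13.41/0.86 = 15.60 kW

P_shaft ≈ 15.6 kW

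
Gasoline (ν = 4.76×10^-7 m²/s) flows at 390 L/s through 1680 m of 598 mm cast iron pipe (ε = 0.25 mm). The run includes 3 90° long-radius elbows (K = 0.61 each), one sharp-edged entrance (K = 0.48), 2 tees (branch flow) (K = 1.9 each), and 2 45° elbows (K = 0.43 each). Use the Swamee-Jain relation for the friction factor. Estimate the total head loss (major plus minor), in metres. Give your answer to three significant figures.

V = 4Q/(πD²) = 1.389 m/s; V²/2g = 0.09828 m
Re = 1.74×10^6, ε/D = 4.18×10^-4 → f = 0.01646 (Swamee-Jain)
Major: h_f = f(L/D)·V²/2g = 0.01646·2809·0.09828 = 4.546 m
Minor: ΣK = 6.97; h_m = ΣK·V²/2g = 0.6850 m
Total H_L = 4.546 + 0.6850 = 5.231 m

H_L ≈ 5.23 m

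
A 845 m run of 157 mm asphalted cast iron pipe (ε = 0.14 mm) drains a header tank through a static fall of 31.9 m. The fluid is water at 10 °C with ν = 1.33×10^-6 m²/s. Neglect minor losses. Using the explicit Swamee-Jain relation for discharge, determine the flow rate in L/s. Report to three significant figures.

Swamee-Jain (Type II): Q = -0.965·√(gD⁵h_f/L)·ln[ε/(3.7D) + √(3.17ν²L/(gD³h_f))]
√(gD⁵h_f/L) = √(9.81·0.157⁵·31.9/845) = 0.005944
ε/(3.7D) = 2.41×10^-4; √(3.17ν²L/(gD³h_f)) = 6.26×10^-5
Q = -0.965·0.005944·ln(3.036×10^-4) = 0.04646 m³/s
Check: V = 2.40 m/s, Re = 2.83×10^5, f = 0.02034, h_f = 32.1 m ≈ 31.9 m ✓

Q ≈ 46.5 L/s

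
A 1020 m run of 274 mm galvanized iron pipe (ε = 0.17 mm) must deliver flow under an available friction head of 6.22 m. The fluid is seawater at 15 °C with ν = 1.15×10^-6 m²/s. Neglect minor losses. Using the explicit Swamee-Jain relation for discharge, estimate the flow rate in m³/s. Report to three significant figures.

Swamee-Jain (Type II): Q = -0.965·√(gD⁵h_f/L)·ln[ε/(3.7D) + √(3.17ν²L/(gD³h_f))]
√(gD⁵h_f/L) = √(9.81·0.274⁵·6.22/1020) = 0.009612
ε/(3.7D) = 1.68×10^-4; √(3.17ν²L/(gD³h_f)) = 5.84×10^-5
Q = -0.965·0.009612·ln(2.261×10^-4) = 0.07786 m³/s
Check: V = 1.32 m/s, Re = 3.15×10^5, f = 0.01893, h_f = 6.26 m ≈ 6.22 m ✓

Q ≈ 0.0779 m³/s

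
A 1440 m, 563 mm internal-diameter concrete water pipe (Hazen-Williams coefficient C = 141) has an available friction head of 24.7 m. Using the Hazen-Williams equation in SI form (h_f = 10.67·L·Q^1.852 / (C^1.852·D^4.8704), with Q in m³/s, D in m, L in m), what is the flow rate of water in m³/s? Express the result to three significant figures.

Q ≈ 0.965 m³/s

Rearranging: Q = [h_f·C^1.852·D^4.8704 / (10.67·L)]^(1/1.852)
Q = [24.7·141^1.852·0.563^4.8704 / (10.67·1440)]^0.540 = 0.9651 m³/s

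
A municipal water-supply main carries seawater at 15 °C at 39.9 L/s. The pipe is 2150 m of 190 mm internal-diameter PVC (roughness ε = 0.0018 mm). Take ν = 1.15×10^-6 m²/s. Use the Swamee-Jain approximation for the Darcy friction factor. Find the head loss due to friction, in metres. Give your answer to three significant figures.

V = 4Q/(πD²) = 4·0.0399/(π·0.190²) = 1.407 m/s
Re = VD/ν = 1.407·0.190/1.15×10^-6 = 2.33×10^5 → turbulent
ε/D = 0.0018/190 = 9.47×10^-6
Swamee-Jain: f = 0.01518
h_f = f(L/D)V²/(2g) = 0.01518·(2150/0.190)·1.407²/(2·9.81) = 17.34 m

h_f ≈ 17.3 m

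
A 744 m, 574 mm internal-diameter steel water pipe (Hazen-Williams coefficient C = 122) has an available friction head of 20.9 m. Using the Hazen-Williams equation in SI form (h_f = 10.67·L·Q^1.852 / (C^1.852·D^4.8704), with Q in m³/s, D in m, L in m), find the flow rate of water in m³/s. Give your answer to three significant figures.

Rearranging: Q = [h_f·C^1.852·D^4.8704 / (10.67·L)]^(1/1.852)
Q = [20.9·122^1.852·0.574^4.8704 / (10.67·744)]^0.540 = 1.147 m³/s

Q ≈ 1.15 m³/s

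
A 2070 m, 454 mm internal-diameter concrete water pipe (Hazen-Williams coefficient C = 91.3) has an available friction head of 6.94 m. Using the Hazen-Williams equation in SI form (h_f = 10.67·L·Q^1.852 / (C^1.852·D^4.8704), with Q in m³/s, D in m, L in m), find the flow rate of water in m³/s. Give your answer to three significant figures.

Q ≈ 0.147 m³/s

Rearranging: Q = [h_f·C^1.852·D^4.8704 / (10.67·L)]^(1/1.852)
Q = [6.94·91.3^1.852·0.454^4.8704 / (10.67·2070)]^0.540 = 0.1470 m³/s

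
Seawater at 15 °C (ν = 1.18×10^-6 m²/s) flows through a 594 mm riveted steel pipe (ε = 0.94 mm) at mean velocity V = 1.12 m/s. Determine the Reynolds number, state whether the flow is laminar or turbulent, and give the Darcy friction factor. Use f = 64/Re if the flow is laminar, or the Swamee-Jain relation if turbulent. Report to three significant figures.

Re ≈ 5.64×10^5; turbulent; f ≈ 0.0225

Re = VD/ν = 1.120·0.594/1.18×10^-6 = 5.64×10^5
Re > 4000 → turbulent; ε/D = 0.00158
Swamee-Jain: f = 0.02252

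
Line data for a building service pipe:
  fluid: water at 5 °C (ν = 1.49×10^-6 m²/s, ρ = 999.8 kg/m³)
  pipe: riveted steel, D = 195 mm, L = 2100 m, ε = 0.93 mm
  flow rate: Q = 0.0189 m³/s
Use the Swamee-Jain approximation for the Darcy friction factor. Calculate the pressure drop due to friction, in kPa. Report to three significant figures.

V = 4Q/(πD²) = 4·0.0189/(π·0.195²) = 0.6329 m/s
Re = VD/ν = 0.6329·0.195/1.49×10^-6 = 8.28×10^4 → turbulent
ε/D = 0.93/195 = 0.00477
Swamee-Jain: f = 0.03138
h_f = f(L/D)V²/(2g) = 0.03138·(2100/0.195)·0.6329²/(2·9.81) = 6.897 m
Δp = ρg·h_f = 999.8·9.81·6.897 = 67.65 kPa

Δp ≈ 67.7 kPa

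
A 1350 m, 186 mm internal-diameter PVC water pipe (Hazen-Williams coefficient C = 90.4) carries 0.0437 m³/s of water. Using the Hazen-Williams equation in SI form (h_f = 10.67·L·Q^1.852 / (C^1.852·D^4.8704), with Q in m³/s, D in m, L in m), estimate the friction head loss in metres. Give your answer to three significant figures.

h_f = 10.67·1350·0.0437^1.852 / (90.4^1.852·0.186^4.8704) = 37.64 m

h_f ≈ 37.6 m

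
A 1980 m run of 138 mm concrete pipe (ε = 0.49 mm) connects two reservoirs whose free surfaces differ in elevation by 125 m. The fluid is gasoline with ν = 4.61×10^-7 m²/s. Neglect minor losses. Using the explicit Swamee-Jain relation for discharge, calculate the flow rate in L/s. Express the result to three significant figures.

Q ≈ 37.2 L/s

Swamee-Jain (Type II): Q = -0.965·√(gD⁵h_f/L)·ln[ε/(3.7D) + √(3.17ν²L/(gD³h_f))]
√(gD⁵h_f/L) = √(9.81·0.138⁵·125/1980) = 0.005567
ε/(3.7D) = 9.60×10^-4; √(3.17ν²L/(gD³h_f)) = 2.03×10^-5
Q = -0.965·0.005567·ln(9.800×10^-4) = 0.03722 m³/s
Check: V = 2.49 m/s, Re = 7.45×10^5, f = 0.02769, h_f = 125 m ≈ 125 m ✓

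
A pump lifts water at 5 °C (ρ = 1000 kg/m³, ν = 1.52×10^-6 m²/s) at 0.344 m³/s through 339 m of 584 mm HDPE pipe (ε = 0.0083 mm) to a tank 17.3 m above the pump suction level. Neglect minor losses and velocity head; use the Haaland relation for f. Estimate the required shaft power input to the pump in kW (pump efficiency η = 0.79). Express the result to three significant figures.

V = 4Q/(πD²) = 1.284 m/s; Re = 4.93×10^5; ε/D = 1.42×10^-5; f = 0.01326
h_f = f(L/D)V²/2g = 0.6469 m
Total head H = z + h_f = 17.3 + 0.6469 = 17.95 m
P_hyd = ρgQH = 1000·9.81·0.344·17.95 = 60.56 kW
P_shaft = P_hyd/η = 60.56/0.79 = 76.66 kW

P_shaft ≈ 76.7 kW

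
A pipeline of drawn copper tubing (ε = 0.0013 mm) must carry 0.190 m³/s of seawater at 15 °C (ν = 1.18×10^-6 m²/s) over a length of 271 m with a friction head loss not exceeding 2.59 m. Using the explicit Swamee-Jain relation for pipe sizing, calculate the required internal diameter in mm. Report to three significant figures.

Swamee-Jain (Type III): D = 0.66·[ε^1.25·(LQ²/(gh_f))^4.75 + ν·Q^9.4·(L/(gh_f))^5.2]^0.04
LQ²/(gh_f) = 0.3850; L/(gh_f) = 10.67
Term 1 = ε^1.25·(…)^4.75 = 4.72×10^-10; Term 2 = ν·Q^9.4·(…)^5.2 = 4.34×10^-8
D = 0.66·(4.72×10^-10 + 4.34×10^-8)^0.04 = 0.3352 m = 335 mm
Check: V = 2.15 m/s, Re = 6.12×10^5, f = 0.01270, h_f = 2.43 m ≈ 2.59 m ✓

D ≈ 335 mm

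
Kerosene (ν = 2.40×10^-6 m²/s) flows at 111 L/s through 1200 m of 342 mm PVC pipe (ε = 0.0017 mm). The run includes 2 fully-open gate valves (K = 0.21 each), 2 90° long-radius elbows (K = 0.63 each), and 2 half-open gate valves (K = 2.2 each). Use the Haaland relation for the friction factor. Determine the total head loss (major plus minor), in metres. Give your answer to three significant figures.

V = 4Q/(πD²) = 1.208 m/s; V²/2g = 0.07442 m
Re = 1.72×10^5, ε/D = 4.97×10^-6 → f = 0.01599 (Haaland)
Major: h_f = f(L/D)·V²/2g = 0.01599·3509·0.07442 = 4.174 m
Minor: ΣK = 6.08; h_m = ΣK·V²/2g = 0.4524 m
Total H_L = 4.174 + 0.4524 = 4.627 m

H_L ≈ 4.63 m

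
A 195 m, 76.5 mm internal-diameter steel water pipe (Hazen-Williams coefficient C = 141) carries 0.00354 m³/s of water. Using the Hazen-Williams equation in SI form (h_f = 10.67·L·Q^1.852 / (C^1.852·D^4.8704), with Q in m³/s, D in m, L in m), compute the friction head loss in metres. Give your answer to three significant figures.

h_f = 10.67·195·0.00354^1.852 / (141^1.852·0.0765^4.8704) = 1.720 m

h_f ≈ 1.72 m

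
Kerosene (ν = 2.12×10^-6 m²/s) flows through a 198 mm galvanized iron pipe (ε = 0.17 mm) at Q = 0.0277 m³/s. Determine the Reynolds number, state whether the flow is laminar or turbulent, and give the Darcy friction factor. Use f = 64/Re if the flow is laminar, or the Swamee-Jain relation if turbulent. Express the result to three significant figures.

V = 4Q/(πD²) = 0.8996 m/s
Re = VD/ν = 0.8996·0.198/2.12×10^-6 = 8.40×10^4
Re > 4000 → turbulent; ε/D = 8.59×10^-4
Swamee-Jain: f = 0.02225

Re ≈ 8.40×10^4; turbulent; f ≈ 0.0222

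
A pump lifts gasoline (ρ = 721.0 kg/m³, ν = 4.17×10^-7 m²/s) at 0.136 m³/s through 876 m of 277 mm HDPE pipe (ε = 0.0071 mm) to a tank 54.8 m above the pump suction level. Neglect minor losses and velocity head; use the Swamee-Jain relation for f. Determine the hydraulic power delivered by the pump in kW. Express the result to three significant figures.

V = 4Q/(πD²) = 2.257 m/s; Re = 1.50×10^6; ε/D = 2.56×10^-5; f = 0.01160
h_f = f(L/D)V²/2g = 9.524 m
Total head H = z + h_f = 54.8 + 9.524 = 64.32 m
P_hyd = ρgQH = 721.0·9.81·0.136·64.32 = 61.88 kW

P_hyd ≈ 61.9 kW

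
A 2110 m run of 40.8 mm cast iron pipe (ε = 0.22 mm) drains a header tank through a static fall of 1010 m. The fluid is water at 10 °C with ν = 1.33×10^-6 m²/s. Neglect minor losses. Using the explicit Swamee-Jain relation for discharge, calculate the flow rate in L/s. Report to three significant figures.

Q ≈ 4.53 L/s

Swamee-Jain (Type II): Q = -0.965·√(gD⁵h_f/L)·ln[ε/(3.7D) + √(3.17ν²L/(gD³h_f))]
√(gD⁵h_f/L) = √(9.81·0.0408⁵·1010/2110) = 7.286×10^-4
ε/(3.7D) = 0.00146; √(3.17ν²L/(gD³h_f)) = 1.33×10^-4
Q = -0.965·7.286×10^-4·ln(0.001590) = 0.004531 m³/s
Check: V = 3.47 m/s, Re = 1.06×10^5, f = 0.03216, h_f = 1020 m ≈ 1010 m ✓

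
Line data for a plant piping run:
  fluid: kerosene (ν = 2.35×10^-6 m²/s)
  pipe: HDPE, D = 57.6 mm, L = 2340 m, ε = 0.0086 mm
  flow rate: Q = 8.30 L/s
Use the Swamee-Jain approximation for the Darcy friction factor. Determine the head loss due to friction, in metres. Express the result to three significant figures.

h_f ≈ 411 m

V = 4Q/(πD²) = 4·0.00830/(π·0.0576²) = 3.185 m/s
Re = VD/ν = 3.185·0.0576/2.35×10^-6 = 7.81×10^4 → turbulent
ε/D = 0.0086/57.6 = 1.49×10^-4
Swamee-Jain: f = 0.01958
h_f = f(L/D)V²/(2g) = 0.01958·(2340/0.0576)·3.185²/(2·9.81) = 411.3 m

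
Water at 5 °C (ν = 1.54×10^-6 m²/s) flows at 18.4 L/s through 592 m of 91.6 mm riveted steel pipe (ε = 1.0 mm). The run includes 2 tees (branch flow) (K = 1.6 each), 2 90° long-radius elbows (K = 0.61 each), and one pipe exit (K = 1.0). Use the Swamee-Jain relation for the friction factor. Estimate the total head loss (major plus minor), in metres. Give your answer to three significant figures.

V = 4Q/(πD²) = 2.792 m/s; V²/2g = 0.3974 m
Re = 1.66×10^5, ε/D = 0.0109 → f = 0.03957 (Swamee-Jain)
Major: h_f = f(L/D)·V²/2g = 0.03957·6463·0.3974 = 101.6 m
Minor: ΣK = 5.42; h_m = ΣK·V²/2g = 2.154 m
Total H_L = 101.6 + 2.154 = 103.8 m

H_L ≈ 104 m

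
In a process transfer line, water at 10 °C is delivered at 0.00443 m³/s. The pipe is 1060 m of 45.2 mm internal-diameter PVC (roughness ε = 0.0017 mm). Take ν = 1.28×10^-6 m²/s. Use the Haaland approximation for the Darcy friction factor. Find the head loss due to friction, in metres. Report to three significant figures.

h_f ≈ 165 m

V = 4Q/(πD²) = 4·0.00443/(π·0.0452²) = 2.761 m/s
Re = VD/ν = 2.761·0.0452/1.28×10^-6 = 9.75×10^4 → turbulent
ε/D = 0.0017/45.2 = 3.76×10^-5
Haaland: f = 0.01807
h_f = f(L/D)V²/(2g) = 0.01807·(1060/0.0452)·2.761²/(2·9.81) = 164.6 m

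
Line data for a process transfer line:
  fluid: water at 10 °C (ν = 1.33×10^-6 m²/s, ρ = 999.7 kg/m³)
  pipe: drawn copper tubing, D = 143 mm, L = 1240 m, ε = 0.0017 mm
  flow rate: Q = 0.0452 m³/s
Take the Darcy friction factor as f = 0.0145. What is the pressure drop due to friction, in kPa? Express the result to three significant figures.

Δp ≈ 498 kPa

V = 4Q/(πD²) = 4·0.0452/(π·0.143²) = 2.814 m/s
h_f = f(L/D)V²/(2g) = 0.01450·(1240/0.143)·2.814²/(2·9.81) = 50.76 m
Δp = ρg·h_f = 999.7·9.81·50.76 = 497.8 kPa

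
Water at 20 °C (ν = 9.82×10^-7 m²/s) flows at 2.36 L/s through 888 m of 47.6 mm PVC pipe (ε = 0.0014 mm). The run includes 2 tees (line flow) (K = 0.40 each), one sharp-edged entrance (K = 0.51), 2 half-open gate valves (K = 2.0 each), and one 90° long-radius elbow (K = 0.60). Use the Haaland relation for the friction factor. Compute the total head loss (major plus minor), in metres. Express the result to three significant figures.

V = 4Q/(πD²) = 1.326 m/s; V²/2g = 0.08964 m
Re = 6.43×10^4, ε/D = 2.94×10^-5 → f = 0.01968 (Haaland)
Major: h_f = f(L/D)·V²/2g = 0.01968·18655·0.08964 = 32.91 m
Minor: ΣK = 5.91; h_m = ΣK·V²/2g = 0.5298 m
Total H_L = 32.91 + 0.5298 = 33.44 m

H_L ≈ 33.4 m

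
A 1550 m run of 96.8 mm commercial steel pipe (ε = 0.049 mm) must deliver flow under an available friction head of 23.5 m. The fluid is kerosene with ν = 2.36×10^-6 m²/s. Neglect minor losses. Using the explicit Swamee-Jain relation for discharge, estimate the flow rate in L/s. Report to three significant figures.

Q ≈ 8.25 L/s

Swamee-Jain (Type II): Q = -0.965·√(gD⁵h_f/L)·ln[ε/(3.7D) + √(3.17ν²L/(gD³h_f))]
√(gD⁵h_f/L) = √(9.81·0.0968⁵·23.5/1550) = 0.001124
ε/(3.7D) = 1.37×10^-4; √(3.17ν²L/(gD³h_f)) = 3.62×10^-4
Q = -0.965·0.001124·ln(4.986×10^-4) = 0.008250 m³/s
Check: V = 1.12 m/s, Re = 4.60×10^4, f = 0.02297, h_f = 23.6 m ≈ 23.5 m ✓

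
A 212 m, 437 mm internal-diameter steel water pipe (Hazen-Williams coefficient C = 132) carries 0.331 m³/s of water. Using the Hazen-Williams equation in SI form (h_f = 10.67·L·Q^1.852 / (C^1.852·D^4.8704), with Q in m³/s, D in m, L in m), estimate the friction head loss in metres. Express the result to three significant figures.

h_f ≈ 1.94 m

h_f = 10.67·212·0.331^1.852 / (132^1.852·0.437^4.8704) = 1.945 m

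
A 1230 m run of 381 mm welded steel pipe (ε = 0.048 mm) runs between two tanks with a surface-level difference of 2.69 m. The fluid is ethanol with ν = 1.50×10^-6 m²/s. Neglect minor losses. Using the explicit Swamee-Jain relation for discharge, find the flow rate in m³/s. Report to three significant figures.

Q ≈ 0.115 m³/s

Swamee-Jain (Type II): Q = -0.965·√(gD⁵h_f/L)·ln[ε/(3.7D) + √(3.17ν²L/(gD³h_f))]
√(gD⁵h_f/L) = √(9.81·0.381⁵·2.69/1230) = 0.01312
ε/(3.7D) = 3.40×10^-5; √(3.17ν²L/(gD³h_f)) = 7.75×10^-5
Q = -0.965·0.01312·ln(1.116×10^-4) = 0.1153 m³/s
Check: V = 1.01 m/s, Re = 2.57×10^5, f = 0.01601, h_f = 2.69 m ≈ 2.69 m ✓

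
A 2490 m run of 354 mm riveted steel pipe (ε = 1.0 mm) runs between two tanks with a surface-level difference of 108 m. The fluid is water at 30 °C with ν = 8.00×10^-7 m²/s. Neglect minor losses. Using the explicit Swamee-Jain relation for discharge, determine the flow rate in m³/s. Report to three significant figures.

Q ≈ 0.336 m³/s

Swamee-Jain (Type II): Q = -0.965·√(gD⁵h_f/L)·ln[ε/(3.7D) + √(3.17ν²L/(gD³h_f))]
√(gD⁵h_f/L) = √(9.81·0.354⁵·108/2490) = 0.04864
ε/(3.7D) = 7.63×10^-4; √(3.17ν²L/(gD³h_f)) = 1.04×10^-5
Q = -0.965·0.04864·ln(7.738×10^-4) = 0.3362 m³/s
Check: V = 3.42 m/s, Re = 1.51×10^6, f = 0.02588, h_f = 108 m ≈ 108 m ✓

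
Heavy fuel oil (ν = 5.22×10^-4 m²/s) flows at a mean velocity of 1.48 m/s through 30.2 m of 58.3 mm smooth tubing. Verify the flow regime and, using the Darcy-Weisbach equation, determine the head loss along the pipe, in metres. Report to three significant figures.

h_f ≈ 22.4 m

Re = VD/ν = 1.48·0.05830/5.22×10^-4 = 165 → laminar (Re < 2300)
f = 64/Re = 0.3872
h_f = f(L/D)V²/(2g) = 0.3872·(30.2/0.05830)·1.48²/(2·9.81) = 22.39 m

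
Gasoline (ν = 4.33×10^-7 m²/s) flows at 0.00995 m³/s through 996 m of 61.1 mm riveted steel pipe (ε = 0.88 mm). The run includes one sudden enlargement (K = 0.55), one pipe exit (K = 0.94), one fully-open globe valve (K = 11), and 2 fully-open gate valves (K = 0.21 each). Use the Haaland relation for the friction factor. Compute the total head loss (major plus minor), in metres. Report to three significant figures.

H_L ≈ 421 m

V = 4Q/(πD²) = 3.394 m/s; V²/2g = 0.5870 m
Re = 4.79×10^5, ε/D = 0.0144 → f = 0.04323 (Haaland)
Major: h_f = f(L/D)·V²/2g = 0.04323·16301·0.5870 = 413.7 m
Minor: ΣK = 12.9; h_m = ΣK·V²/2g = 7.578 m
Total H_L = 413.7 + 7.578 = 421.2 m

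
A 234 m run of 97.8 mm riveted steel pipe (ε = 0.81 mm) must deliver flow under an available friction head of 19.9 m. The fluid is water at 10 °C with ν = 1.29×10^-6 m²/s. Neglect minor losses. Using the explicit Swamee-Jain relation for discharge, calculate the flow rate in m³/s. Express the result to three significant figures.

Swamee-Jain (Type II): Q = -0.965·√(gD⁵h_f/L)·ln[ε/(3.7D) + √(3.17ν²L/(gD³h_f))]
√(gD⁵h_f/L) = √(9.81·0.0978⁵·19.9/234) = 0.002732
ε/(3.7D) = 0.00224; √(3.17ν²L/(gD³h_f)) = 8.22×10^-5
Q = -0.965·0.002732·ln(0.002321) = 0.01599 m³/s
Check: V = 2.13 m/s, Re = 1.61×10^5, f = 0.03621, h_f = 20.0 m ≈ 19.9 m ✓

Q ≈ 0.0160 m³/s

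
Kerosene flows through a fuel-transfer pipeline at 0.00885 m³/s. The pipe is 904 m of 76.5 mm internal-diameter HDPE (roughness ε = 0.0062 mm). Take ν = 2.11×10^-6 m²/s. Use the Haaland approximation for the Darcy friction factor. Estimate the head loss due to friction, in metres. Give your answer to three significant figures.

V = 4Q/(πD²) = 4·0.00885/(π·0.0765²) = 1.925 m/s
Re = VD/ν = 1.925·0.0765/2.11×10^-6 = 6.98×10^4 → turbulent
ε/D = 0.0062/76.5 = 8.10×10^-5
Haaland: f = 0.01952
h_f = f(L/D)V²/(2g) = 0.01952·(904/0.0765)·1.925²/(2·9.81) = 43.58 m

h_f ≈ 43.6 m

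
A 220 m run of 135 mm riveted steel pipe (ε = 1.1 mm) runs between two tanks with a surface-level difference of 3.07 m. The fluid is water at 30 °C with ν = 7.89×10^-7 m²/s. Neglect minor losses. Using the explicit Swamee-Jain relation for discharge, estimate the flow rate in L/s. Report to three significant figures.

Q ≈ 14.5 L/s

Swamee-Jain (Type II): Q = -0.965·√(gD⁵h_f/L)·ln[ε/(3.7D) + √(3.17ν²L/(gD³h_f))]
√(gD⁵h_f/L) = √(9.81·0.135⁵·3.07/220) = 0.002478
ε/(3.7D) = 0.00220; √(3.17ν²L/(gD³h_f)) = 7.65×10^-5
Q = -0.965·0.002478·ln(0.002279) = 0.01455 m³/s
Check: V = 1.02 m/s, Re = 1.74×10^5, f = 0.03598, h_f = 3.09 m ≈ 3.07 m ✓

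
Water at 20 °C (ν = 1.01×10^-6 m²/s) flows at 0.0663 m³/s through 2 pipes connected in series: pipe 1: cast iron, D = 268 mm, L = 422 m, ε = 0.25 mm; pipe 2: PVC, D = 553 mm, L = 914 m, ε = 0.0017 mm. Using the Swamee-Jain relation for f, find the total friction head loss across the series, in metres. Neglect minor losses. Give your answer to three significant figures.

H ≈ 2.37 m

Pipe 1: V = 1.175 m/s, Re = 3.12×10^5, ε/D = 9.33×10^-4, f = 0.02043, h_1 = f(L/D)V²/2g = 2.264 m
Pipe 2: V = 0.2760 m/s, Re = 1.51×10^5, ε/D = 3.07×10^-6, f = 0.01644, h_2 = f(L/D)V²/2g = 0.1055 m
Series → Q common, losses add: H = Σh = 2.370 m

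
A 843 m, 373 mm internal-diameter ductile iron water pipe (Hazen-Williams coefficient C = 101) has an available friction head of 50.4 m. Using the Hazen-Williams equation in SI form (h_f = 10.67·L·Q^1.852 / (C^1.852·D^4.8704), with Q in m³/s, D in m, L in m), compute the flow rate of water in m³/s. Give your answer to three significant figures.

Q ≈ 0.459 m³/s

Rearranging: Q = [h_f·C^1.852·D^4.8704 / (10.67·L)]^(1/1.852)
Q = [50.4·101^1.852·0.373^4.8704 / (10.67·843)]^0.540 = 0.4595 m³/s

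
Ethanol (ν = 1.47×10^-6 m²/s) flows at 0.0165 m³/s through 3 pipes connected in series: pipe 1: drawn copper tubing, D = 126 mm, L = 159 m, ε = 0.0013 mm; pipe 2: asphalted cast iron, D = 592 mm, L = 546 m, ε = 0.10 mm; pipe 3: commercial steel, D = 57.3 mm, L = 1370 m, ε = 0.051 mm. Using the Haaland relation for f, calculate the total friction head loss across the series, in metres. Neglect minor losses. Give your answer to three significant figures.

Pipe 1: V = 1.323 m/s, Re = 1.13×10^5, ε/D = 1.03×10^-5, f = 0.01741, h_1 = f(L/D)V²/2g = 1.960 m
Pipe 2: V = 0.05994 m/s, Re = 2.41×10^4, ε/D = 1.69×10^-4, f = 0.02489, h_2 = f(L/D)V²/2g = 0.004204 m
Pipe 3: V = 6.399 m/s, Re = 2.49×10^5, ε/D = 8.90×10^-4, f = 0.02022, h_3 = f(L/D)V²/2g = 1009 m
Series → Q common, losses add: H = Σh = 1011 m

H ≈ 1010 m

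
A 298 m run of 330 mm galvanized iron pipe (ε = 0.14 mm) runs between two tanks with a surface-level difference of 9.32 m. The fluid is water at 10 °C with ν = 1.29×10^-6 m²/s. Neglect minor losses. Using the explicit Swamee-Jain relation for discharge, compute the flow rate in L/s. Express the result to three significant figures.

Swamee-Jain (Type II): Q = -0.965·√(gD⁵h_f/L)·ln[ε/(3.7D) + √(3.17ν²L/(gD³h_f))]
√(gD⁵h_f/L) = √(9.81·0.330⁵·9.32/298) = 0.03465
ε/(3.7D) = 1.15×10^-4; √(3.17ν²L/(gD³h_f)) = 2.19×10^-5
Q = -0.965·0.03465·ln(1.365×10^-4) = 0.2976 m³/s
Check: V = 3.48 m/s, Re = 8.90×10^5, f = 0.01683, h_f = 9.38 m ≈ 9.32 m ✓

Q ≈ 298 L/s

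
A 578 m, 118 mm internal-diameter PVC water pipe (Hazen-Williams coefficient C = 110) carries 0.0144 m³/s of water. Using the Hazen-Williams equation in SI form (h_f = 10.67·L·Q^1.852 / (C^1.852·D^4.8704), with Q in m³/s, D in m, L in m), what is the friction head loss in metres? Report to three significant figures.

h_f ≈ 13.2 m

h_f = 10.67·578·0.0144^1.852 / (110^1.852·0.118^4.8704) = 13.15 m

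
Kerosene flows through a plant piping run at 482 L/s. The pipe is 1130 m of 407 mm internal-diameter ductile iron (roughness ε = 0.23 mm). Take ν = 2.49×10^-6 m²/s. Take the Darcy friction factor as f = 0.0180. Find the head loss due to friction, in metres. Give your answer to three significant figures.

h_f ≈ 35.0 m

V = 4Q/(πD²) = 4·0.482/(π·0.407²) = 3.705 m/s
h_f = f(L/D)V²/(2g) = 0.01800·(1130/0.407)·3.705²/(2·9.81) = 34.96 m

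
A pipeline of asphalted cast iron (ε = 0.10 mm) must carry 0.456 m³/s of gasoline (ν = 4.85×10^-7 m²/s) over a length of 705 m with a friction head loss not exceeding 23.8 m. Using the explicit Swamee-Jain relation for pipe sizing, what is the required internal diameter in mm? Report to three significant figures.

Swamee-Jain (Type III): D = 0.66·[ε^1.25·(LQ²/(gh_f))^4.75 + ν·Q^9.4·(L/(gh_f))^5.2]^0.04
LQ²/(gh_f) = 0.6279; L/(gh_f) = 3.020
Term 1 = ε^1.25·(…)^4.75 = 1.10×10^-6; Term 2 = ν·Q^9.4·(…)^5.2 = 9.46×10^-8
D = 0.66·(1.10×10^-6 + 9.46×10^-8)^0.04 = 0.3825 m = 382 mm
Check: V = 3.97 m/s, Re = 3.13×10^6, f = 0.01485, h_f = 22.0 m ≈ 23.8 m ✓

D ≈ 382 mm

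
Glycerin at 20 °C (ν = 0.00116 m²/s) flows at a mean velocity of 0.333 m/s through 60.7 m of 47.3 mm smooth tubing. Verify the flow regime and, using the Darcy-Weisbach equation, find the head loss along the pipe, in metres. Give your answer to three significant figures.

Re = VD/ν = 0.333·0.04730/0.00116 = 13.6 → laminar (Re < 2300)
f = 64/Re = 4.713
h_f = f(L/D)V²/(2g) = 4.713·(60.7/0.04730)·0.333²/(2·9.81) = 34.19 m

h_f ≈ 34.2 m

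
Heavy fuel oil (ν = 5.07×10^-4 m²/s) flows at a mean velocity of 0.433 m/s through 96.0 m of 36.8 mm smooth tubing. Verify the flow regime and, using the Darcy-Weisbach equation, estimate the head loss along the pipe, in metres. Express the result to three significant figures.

Re = VD/ν = 0.433·0.03680/5.07×10^-4 = 31.4 → laminar (Re < 2300)
f = 64/Re = 2.036
h_f = f(L/D)V²/(2g) = 2.036·(96.0/0.03680)·0.433²/(2·9.81) = 50.76 m

h_f ≈ 50.8 m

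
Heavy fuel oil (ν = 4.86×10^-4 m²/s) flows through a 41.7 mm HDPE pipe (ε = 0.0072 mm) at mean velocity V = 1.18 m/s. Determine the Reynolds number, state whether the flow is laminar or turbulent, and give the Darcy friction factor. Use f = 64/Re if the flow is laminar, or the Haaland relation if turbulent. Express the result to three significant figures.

Re ≈ 101; laminar; f = 64/Re ≈ 0.632

Re = VD/ν = 1.180·0.0417/4.86×10^-4 = 101
Re < 2300 → laminar → f = 64/Re = 0.6321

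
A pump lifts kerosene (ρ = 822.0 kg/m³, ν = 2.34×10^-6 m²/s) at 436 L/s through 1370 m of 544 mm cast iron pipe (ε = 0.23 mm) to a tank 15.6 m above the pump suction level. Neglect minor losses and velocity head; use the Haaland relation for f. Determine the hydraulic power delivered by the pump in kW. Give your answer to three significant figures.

P_hyd ≈ 82.1 kW

V = 4Q/(πD²) = 1.876 m/s; Re = 4.36×10^5; ε/D = 4.23×10^-4; f = 0.01719
h_f = f(L/D)V²/2g = 7.765 m
Total head H = z + h_f = 15.6 + 7.765 = 23.36 m
P_hyd = ρgQH = 822.0·9.81·0.436·23.36 = 82.15 kW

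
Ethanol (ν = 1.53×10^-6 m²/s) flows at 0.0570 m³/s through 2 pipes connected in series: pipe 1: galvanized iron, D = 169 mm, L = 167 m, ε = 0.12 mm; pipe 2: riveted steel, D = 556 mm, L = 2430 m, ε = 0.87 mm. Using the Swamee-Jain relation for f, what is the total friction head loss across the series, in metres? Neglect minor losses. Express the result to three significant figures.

H ≈ 6.65 m

Pipe 1: V = 2.541 m/s, Re = 2.81×10^5, ε/D = 7.10×10^-4, f = 0.01952, h_1 = f(L/D)V²/2g = 6.347 m
Pipe 2: V = 0.2348 m/s, Re = 8.53×10^4, ε/D = 0.00156, f = 0.02443, h_2 = f(L/D)V²/2g = 0.2999 m
Series → Q common, losses add: H = Σh = 6.647 m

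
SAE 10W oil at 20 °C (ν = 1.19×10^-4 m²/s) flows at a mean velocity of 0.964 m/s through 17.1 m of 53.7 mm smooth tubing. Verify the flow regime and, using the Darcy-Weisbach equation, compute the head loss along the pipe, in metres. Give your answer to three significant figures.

h_f ≈ 2.22 m

Re = VD/ν = 0.964·0.05370/1.19×10^-4 = 435 → laminar (Re < 2300)
f = 64/Re = 0.1471
h_f = f(L/D)V²/(2g) = 0.1471·(17.1/0.05370)·0.964²/(2·9.81) = 2.219 m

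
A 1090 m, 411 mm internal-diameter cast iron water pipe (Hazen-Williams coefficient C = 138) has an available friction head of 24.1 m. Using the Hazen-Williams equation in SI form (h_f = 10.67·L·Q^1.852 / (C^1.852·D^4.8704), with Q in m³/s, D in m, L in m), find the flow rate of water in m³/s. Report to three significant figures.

Rearranging: Q = [h_f·C^1.852·D^4.8704 / (10.67·L)]^(1/1.852)
Q = [24.1·138^1.852·0.411^4.8704 / (10.67·1090)]^0.540 = 0.4735 m³/s

Q ≈ 0.474 m³/s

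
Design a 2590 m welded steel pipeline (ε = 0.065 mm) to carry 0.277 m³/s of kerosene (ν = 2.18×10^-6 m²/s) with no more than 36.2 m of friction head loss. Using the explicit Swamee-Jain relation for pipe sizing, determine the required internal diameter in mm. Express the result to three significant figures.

Swamee-Jain (Type III): D = 0.66·[ε^1.25·(LQ²/(gh_f))^4.75 + ν·Q^9.4·(L/(gh_f))^5.2]^0.04
LQ²/(gh_f) = 0.5596; L/(gh_f) = 7.293
Term 1 = ε^1.25·(…)^4.75 = 3.70×10^-7; Term 2 = ν·Q^9.4·(…)^5.2 = 3.85×10^-7
D = 0.66·(3.70×10^-7 + 3.85×10^-7)^0.04 = 0.3755 m = 376 mm
Check: V = 2.50 m/s, Re = 4.31×10^5, f = 0.01547, h_f = 34.0 m ≈ 36.2 m ✓

D ≈ 376 mm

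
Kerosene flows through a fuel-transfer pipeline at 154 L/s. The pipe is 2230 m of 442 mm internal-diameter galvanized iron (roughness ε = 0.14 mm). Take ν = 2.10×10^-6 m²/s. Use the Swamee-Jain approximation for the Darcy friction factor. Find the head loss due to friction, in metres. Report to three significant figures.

V = 4Q/(πD²) = 4·0.154/(π·0.442²) = 1.004 m/s
Re = VD/ν = 1.004·0.442/2.10×10^-6 = 2.11×10^5 → turbulent
ε/D = 0.14/442 = 3.17×10^-4
Swamee-Jain: f = 0.01779
h_f = f(L/D)V²/(2g) = 0.01779·(2230/0.442)·1.004²/(2·9.81) = 4.607 m

h_f ≈ 4.61 m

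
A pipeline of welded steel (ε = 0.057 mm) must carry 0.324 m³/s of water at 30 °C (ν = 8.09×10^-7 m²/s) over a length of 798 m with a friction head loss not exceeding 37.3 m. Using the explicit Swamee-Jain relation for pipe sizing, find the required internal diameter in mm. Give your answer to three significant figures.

D ≈ 309 mm

Swamee-Jain (Type III): D = 0.66·[ε^1.25·(LQ²/(gh_f))^4.75 + ν·Q^9.4·(L/(gh_f))^5.2]^0.04
LQ²/(gh_f) = 0.2289; L/(gh_f) = 2.181
Term 1 = ε^1.25·(…)^4.75 = 4.50×10^-9; Term 2 = ν·Q^9.4·(…)^5.2 = 1.17×10^-9
D = 0.66·(4.50×10^-9 + 1.17×10^-9)^0.04 = 0.3088 m = 309 mm
Check: V = 4.33 m/s, Re = 1.65×10^6, f = 0.01423, h_f = 35.1 m ≈ 37.3 m ✓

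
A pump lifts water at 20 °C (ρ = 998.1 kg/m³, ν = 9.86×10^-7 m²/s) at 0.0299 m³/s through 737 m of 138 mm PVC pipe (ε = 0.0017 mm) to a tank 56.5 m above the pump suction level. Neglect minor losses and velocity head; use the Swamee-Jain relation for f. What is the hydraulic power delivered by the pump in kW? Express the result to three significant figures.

P_hyd ≈ 21.2 kW

V = 4Q/(πD²) = 1.999 m/s; Re = 2.80×10^5; ε/D = 1.23×10^-5; f = 0.01470
h_f = f(L/D)V²/2g = 15.99 m
Total head H = z + h_f = 56.5 + 15.99 = 72.49 m
P_hyd = ρgQH = 998.1·9.81·0.0299·72.49 = 21.22 kW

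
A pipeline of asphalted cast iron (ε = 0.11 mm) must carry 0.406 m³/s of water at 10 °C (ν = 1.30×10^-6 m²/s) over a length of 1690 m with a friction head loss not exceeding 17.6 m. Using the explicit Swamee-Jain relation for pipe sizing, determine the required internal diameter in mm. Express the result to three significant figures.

Swamee-Jain (Type III): D = 0.66·[ε^1.25·(LQ²/(gh_f))^4.75 + ν·Q^9.4·(L/(gh_f))^5.2]^0.04
LQ²/(gh_f) = 1.613; L/(gh_f) = 9.788
Term 1 = ε^1.25·(…)^4.75 = 1.09×10^-4; Term 2 = ν·Q^9.4·(…)^5.2 = 3.85×10^-5
D = 0.66·(1.09×10^-4 + 3.85×10^-5)^0.04 = 0.4638 m = 464 mm
Check: V = 2.40 m/s, Re = 8.57×10^5, f = 0.01529, h_f = 16.4 m ≈ 17.6 m ✓

D ≈ 464 mm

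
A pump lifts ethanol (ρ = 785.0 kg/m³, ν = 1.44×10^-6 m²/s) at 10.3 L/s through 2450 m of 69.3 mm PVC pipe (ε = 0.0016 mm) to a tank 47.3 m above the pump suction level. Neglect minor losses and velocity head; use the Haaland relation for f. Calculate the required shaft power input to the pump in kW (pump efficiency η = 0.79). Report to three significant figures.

V = 4Q/(πD²) = 2.731 m/s; Re = 1.31×10^5; ε/D = 2.31×10^-5; f = 0.01696
h_f = f(L/D)V²/2g = 227.9 m
Total head H = z + h_f = 47.3 + 227.9 = 275.2 m
P_hyd = ρgQH = 785.0·9.81·0.0103·275.2 = 21.83 kW
P_shaft = P_hyd/η = 21.83/0.79 = 27.63 kW

P_shaft ≈ 27.6 kW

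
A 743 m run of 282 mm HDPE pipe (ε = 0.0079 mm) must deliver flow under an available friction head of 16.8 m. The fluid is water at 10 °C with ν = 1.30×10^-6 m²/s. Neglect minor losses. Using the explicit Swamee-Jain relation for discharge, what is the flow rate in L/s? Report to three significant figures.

Swamee-Jain (Type II): Q = -0.965·√(gD⁵h_f/L)·ln[ε/(3.7D) + √(3.17ν²L/(gD³h_f))]
√(gD⁵h_f/L) = √(9.81·0.282⁵·16.8/743) = 0.01989
ε/(3.7D) = 7.57×10^-6; √(3.17ν²L/(gD³h_f)) = 3.28×10^-5
Q = -0.965·0.01989·ln(4.039×10^-5) = 0.1942 m³/s
Check: V = 3.11 m/s, Re = 6.74×10^5, f = 0.01293, h_f = 16.8 m ≈ 16.8 m ✓

Q ≈ 194 L/s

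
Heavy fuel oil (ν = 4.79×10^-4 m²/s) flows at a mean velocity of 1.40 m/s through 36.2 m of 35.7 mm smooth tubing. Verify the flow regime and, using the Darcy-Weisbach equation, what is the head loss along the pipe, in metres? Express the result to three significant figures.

h_f ≈ 62.1 m

Re = VD/ν = 1.40·0.03570/4.79×10^-4 = 104 → laminar (Re < 2300)
f = 64/Re = 0.6134
h_f = f(L/D)V²/(2g) = 0.6134·(36.2/0.03570)·1.40²/(2·9.81) = 62.13 m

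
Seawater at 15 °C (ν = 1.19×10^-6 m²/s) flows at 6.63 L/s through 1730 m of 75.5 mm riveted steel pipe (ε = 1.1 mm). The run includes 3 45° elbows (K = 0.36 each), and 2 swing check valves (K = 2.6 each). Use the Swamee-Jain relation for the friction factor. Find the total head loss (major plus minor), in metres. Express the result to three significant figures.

V = 4Q/(πD²) = 1.481 m/s; V²/2g = 0.1118 m
Re = 9.40×10^4, ε/D = 0.0146 → f = 0.04398 (Swamee-Jain)
Major: h_f = f(L/D)·V²/2g = 0.04398·22914·0.1118 = 112.7 m
Minor: ΣK = 6.28; h_m = ΣK·V²/2g = 0.7020 m
Total H_L = 112.7 + 0.7020 = 113.4 m

H_L ≈ 113 m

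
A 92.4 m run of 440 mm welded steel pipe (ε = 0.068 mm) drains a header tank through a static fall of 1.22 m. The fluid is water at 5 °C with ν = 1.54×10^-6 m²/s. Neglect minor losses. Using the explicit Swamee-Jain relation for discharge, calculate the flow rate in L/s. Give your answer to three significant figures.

Q ≈ 428 L/s

Swamee-Jain (Type II): Q = -0.965·√(gD⁵h_f/L)·ln[ε/(3.7D) + √(3.17ν²L/(gD³h_f))]
√(gD⁵h_f/L) = √(9.81·0.440⁵·1.22/92.4) = 0.04622
ε/(3.7D) = 4.18×10^-5; √(3.17ν²L/(gD³h_f)) = 2.61×10^-5
Q = -0.965·0.04622·ln(6.787×10^-5) = 0.4281 m³/s
Check: V = 2.82 m/s, Re = 8.04×10^5, f = 0.01446, h_f = 1.23 m ≈ 1.22 m ✓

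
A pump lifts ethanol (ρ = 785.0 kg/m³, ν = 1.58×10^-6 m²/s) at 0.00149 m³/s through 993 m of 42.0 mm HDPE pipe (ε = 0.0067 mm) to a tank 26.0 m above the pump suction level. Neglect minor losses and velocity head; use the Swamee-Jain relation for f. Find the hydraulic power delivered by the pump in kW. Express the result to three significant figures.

V = 4Q/(πD²) = 1.075 m/s; Re = 2.86×10^4; ε/D = 1.60×10^-4; f = 0.02412
h_f = f(L/D)V²/2g = 33.62 m
Total head H = z + h_f = 26.0 + 33.62 = 59.62 m
P_hyd = ρgQH = 785.0·9.81·0.00149·59.62 = 0.6841 kW

P_hyd ≈ 0.684 kW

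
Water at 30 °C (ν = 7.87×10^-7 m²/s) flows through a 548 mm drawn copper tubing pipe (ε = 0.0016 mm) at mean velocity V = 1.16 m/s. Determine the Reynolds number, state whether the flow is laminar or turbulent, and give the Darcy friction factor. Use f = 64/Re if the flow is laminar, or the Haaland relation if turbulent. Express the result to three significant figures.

Re ≈ 8.08×10^5; turbulent; f ≈ 0.0121

Re = VD/ν = 1.160·0.548/7.87×10^-7 = 8.08×10^5
Re > 4000 → turbulent; ε/D = 2.92×10^-6
Haaland: f = 0.01205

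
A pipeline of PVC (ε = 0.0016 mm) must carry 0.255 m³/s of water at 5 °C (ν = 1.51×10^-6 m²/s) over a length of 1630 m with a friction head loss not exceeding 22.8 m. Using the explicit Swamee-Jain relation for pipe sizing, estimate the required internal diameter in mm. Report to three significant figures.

D ≈ 349 mm

Swamee-Jain (Type III): D = 0.66·[ε^1.25·(LQ²/(gh_f))^4.75 + ν·Q^9.4·(L/(gh_f))^5.2]^0.04
LQ²/(gh_f) = 0.4739; L/(gh_f) = 7.288
Term 1 = ε^1.25·(…)^4.75 = 1.64×10^-9; Term 2 = ν·Q^9.4·(…)^5.2 = 1.22×10^-7
D = 0.66·(1.64×10^-9 + 1.22×10^-7)^0.04 = 0.3493 m = 349 mm
Check: V = 2.66 m/s, Re = 6.16×10^5, f = 0.01270, h_f = 21.4 m ≈ 22.8 m ✓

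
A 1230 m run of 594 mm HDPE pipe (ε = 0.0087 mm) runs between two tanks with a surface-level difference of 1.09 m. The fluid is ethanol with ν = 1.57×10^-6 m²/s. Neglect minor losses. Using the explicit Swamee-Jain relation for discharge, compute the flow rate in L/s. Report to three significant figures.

Swamee-Jain (Type II): Q = -0.965·√(gD⁵h_f/L)·ln[ε/(3.7D) + √(3.17ν²L/(gD³h_f))]
√(gD⁵h_f/L) = √(9.81·0.594⁵·1.09/1230) = 0.02535
ε/(3.7D) = 3.96×10^-6; √(3.17ν²L/(gD³h_f)) = 6.55×10^-5
Q = -0.965·0.02535·ln(6.945×10^-5) = 0.2343 m³/s
Check: V = 0.845 m/s, Re = 3.20×10^5, f = 0.01438, h_f = 1.08 m ≈ 1.09 m ✓

Q ≈ 234 L/s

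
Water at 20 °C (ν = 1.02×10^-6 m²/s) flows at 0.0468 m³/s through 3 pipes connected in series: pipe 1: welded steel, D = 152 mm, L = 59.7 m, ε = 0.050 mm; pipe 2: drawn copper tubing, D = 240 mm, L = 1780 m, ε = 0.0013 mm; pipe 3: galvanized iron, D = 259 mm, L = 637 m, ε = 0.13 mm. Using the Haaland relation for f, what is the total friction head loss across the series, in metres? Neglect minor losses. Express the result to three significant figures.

H ≈ 10.1 m

Pipe 1: V = 2.579 m/s, Re = 3.84×10^5, ε/D = 3.29×10^-4, f = 0.01667, h_1 = f(L/D)V²/2g = 2.220 m
Pipe 2: V = 1.035 m/s, Re = 2.43×10^5, ε/D = 5.42×10^-6, f = 0.01496, h_2 = f(L/D)V²/2g = 6.051 m
Pipe 3: V = 0.8883 m/s, Re = 2.26×10^5, ε/D = 5.02×10^-4, f = 0.01846, h_3 = f(L/D)V²/2g = 1.826 m
Series → Q common, losses add: H = Σh = 10.10 m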